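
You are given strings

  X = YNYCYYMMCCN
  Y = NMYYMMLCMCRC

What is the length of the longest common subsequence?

One common subsequence of length 7: N [2,1]; then Y [3,3]; then Y [5,4]; then M [7,6]; then M [8,9]; then C [9,10]; then C [10,12]. Since dp[11][12] = 7, nothing longer is possible.

7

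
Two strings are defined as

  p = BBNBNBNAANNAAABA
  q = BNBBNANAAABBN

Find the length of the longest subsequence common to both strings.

11

Taking B [2,1], N [3,2], B [4,3], B [6,4], N [7,5], A [9,6], N [11,7], A [12,8], A [13,9], A [14,10], B [15,12] gives a common subsequence of length 11. dp[16][13] = 11 confirms this is the maximum.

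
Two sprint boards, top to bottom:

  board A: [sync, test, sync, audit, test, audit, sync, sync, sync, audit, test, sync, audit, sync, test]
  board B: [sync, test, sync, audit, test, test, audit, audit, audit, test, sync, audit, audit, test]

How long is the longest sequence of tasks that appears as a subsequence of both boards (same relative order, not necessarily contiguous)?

11

One common subsequence of length 11: sync at board A[1]=board B[1], then test at board A[2]=board B[2], then sync at board A[3]=board B[3], then audit at board A[4]=board B[4], then test at board A[5]=board B[6], then audit at board A[6]=board B[8], then audit at board A[10]=board B[9], then test at board A[11]=board B[10], then sync at board A[12]=board B[11], then audit at board A[13]=board B[13], then test at board A[15]=board B[14]. dp[15][14] = 11 confirms this is the maximum.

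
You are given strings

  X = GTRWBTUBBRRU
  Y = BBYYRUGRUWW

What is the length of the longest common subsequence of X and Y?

5

Let dp[i][j] be the LCS length of the first i characters of X and the first j characters of Y. dp[i][j] = dp[i-1][j-1]+1 when the i-th and j-th characters match, else max(dp[i-1][j], dp[i][j-1]).
    ·  B  B  Y  Y  R  U  G  R  U  W  W
 ·  0  0  0  0  0  0  0  0  0  0  0  0
 G  0  0  0  0  0  0  0  1  1  1  1  1
 T  0  0  0  0  0  0  0  1  1  1  1  1
 R  0  0  0  0  0  1  1  1  2  2  2  2
 W  0  0  0  0  0  1  1  1  2  2  3  3
 B  0  1  1  1  1  1  1  1  2  2  3  3
 T  0  1  1  1  1  1  1  1  2  2  3  3
 U  0  1  1  1  1  1  2  2  2  3  3  3
 B  0  1  2  2  2  2  2  2  2  3  3  3
 B  0  1  2  2  2  2  2  2  2  3  3  3
 R  0  1  2  2  2  3  3  3  3  3  3  3
 R  0  1  2  2  2  3  3  3  4  4  4  4
 U  0  1  2  2  2  3  4  4  4  5  5  5
dp[12][11] = 5. One LCS (by backtracking along matches): BBRRU.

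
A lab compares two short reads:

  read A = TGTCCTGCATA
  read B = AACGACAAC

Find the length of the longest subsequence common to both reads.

Taking C [5,3], then G [7,4], then C [8,6], then A [9,7], then A [11,8] gives a common subsequence of length 5, and the DP table's final entry dp[11][9] is also 5, so no common subsequence is longer.

5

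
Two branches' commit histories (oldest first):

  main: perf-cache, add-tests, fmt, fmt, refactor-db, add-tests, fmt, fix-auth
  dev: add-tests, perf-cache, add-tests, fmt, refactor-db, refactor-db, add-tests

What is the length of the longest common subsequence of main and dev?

Pick perf-cache [1,2] → add-tests [2,3] → fmt [3,4] → refactor-db [5,6] → add-tests [6,7]; all 5 commits appear in both, in order. Since dp[8][7] = 5, nothing longer is possible.

5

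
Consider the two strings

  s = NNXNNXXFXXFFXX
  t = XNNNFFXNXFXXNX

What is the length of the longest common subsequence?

Match N at s[1]=t[3], N at s[2]=t[4], X at s[3]=t[7], N at s[5]=t[8], X at s[7]=t[9], F at s[8]=t[10], X at s[9]=t[11], X at s[10]=t[12], X at s[14]=t[14] — 9 characters in the same relative order in both, and the DP table's final entry dp[14][14] is also 9, so no common subsequence is longer.

9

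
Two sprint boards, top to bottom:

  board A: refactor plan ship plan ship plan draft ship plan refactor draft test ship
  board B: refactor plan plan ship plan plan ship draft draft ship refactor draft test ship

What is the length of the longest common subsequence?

11

Pick refactor (board A #1, board B #1); then plan (board A #2, board B #3); then ship (board A #3, board B #4); then plan (board A #4, board B #6); then ship (board A #5, board B #7); then draft (board A #7, board B #9); then ship (board A #8, board B #10); then refactor (board A #10, board B #11); then draft (board A #11, board B #12); then test (board A #12, board B #13); then ship (board A #13, board B #14); all 11 tasks appear in both, in order. Since dp[13][14] = 11, nothing longer is possible.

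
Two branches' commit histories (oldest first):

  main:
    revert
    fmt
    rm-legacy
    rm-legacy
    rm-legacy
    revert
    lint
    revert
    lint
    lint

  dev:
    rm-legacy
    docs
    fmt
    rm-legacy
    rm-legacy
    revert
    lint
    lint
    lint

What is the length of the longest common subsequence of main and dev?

7

Pick fmt (main #2, dev #3); then rm-legacy (main #4, dev #4); then rm-legacy (main #5, dev #5); then revert (main #6, dev #6); then lint (main #7, dev #7); then lint (main #9, dev #8); then lint (main #10, dev #9); all 7 commits appear in both, in order. The LCS DP gives dp[10][9] = 7, so this is optimal.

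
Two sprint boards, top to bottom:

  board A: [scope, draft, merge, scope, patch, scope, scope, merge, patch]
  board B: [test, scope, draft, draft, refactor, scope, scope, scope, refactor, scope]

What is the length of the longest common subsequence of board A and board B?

5

Taking scope at board A[1]=board B[2]; then draft at board A[2]=board B[4]; then scope at board A[4]=board B[7]; then scope at board A[6]=board B[8]; then scope at board A[7]=board B[10] gives a common subsequence of length 5. Since dp[9][10] = 5, nothing longer is possible.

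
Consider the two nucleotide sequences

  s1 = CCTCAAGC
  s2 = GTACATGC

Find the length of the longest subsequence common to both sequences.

Match T (s1 #3, s2 #2), then C (s1 #4, s2 #4), then A (s1 #5, s2 #5), then G (s1 #7, s2 #7), then C (s1 #8, s2 #8) — 5 bases in the same relative order in both. dp[8][8] = 5 confirms this is the maximum.

5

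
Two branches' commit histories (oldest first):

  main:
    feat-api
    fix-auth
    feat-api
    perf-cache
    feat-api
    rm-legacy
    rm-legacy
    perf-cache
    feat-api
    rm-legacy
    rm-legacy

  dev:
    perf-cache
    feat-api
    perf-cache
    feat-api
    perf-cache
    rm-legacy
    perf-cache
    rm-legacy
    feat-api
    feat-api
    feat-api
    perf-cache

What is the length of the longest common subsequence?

6

Taking feat-api [1,2], then feat-api [3,4], then perf-cache [4,5], then rm-legacy [6,6], then rm-legacy [7,8], then perf-cache [8,12] gives a common subsequence of length 6, and the DP table's final entry dp[11][12] is also 6, so no common subsequence is longer.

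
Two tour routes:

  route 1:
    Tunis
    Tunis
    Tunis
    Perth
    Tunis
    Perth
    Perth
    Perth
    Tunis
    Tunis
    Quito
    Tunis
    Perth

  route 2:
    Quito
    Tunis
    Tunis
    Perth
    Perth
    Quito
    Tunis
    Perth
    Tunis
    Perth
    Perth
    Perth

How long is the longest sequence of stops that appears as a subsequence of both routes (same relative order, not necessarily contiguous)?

8

One common subsequence of length 8: Tunis [1,2], Tunis [2,3], Tunis [3,7], Perth [4,8], Tunis [5,9], Perth [7,10], Perth [8,11], Perth [13,12]. The LCS DP gives dp[13][12] = 8, so this is optimal.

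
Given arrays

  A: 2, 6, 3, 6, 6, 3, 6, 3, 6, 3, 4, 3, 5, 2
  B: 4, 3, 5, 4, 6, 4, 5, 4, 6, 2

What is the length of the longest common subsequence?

Let dp[i][j] be the LCS length of the first i values of A and the first j values of B. dp[i][j] = dp[i-1][j-1]+1 when the i-th and j-th values match, else max(dp[i-1][j], dp[i][j-1]).
    ·  4  3  5  4  6  4  5  4  6  2
 ·  0  0  0  0  0  0  0  0  0  0  0
 2  0  0  0  0  0  0  0  0  0  0  1
 6  0  0  0  0  0  1  1  1  1  1  1
 3  0  0  1  1  1  1  1  1  1  1  1
 6  0  0  1  1  1  2  2  2  2  2  2
 6  0  0  1  1  1  2  2  2  2  3  3
 3  0  0  1  1  1  2  2  2  2  3  3
 6  0  0  1  1  1  2  2  2  2  3  3
 3  0  0  1  1  1  2  2  2  2  3  3
 6  0  0  1  1  1  2  2  2  2  3  3
 3  0  0  1  1  1  2  2  2  2  3  3
 4  0  1  1  1  2  2  3  3  3  3  3
 3  0  1  2  2  2  2  3  3  3  3  3
 5  0  1  2  3  3  3  3  4  4  4  4
 2  0  1  2  3  3  3  3  4  4  4  5
dp[14][10] = 5. One LCS (by backtracking along matches): 3, 6, 4, 5, 2.

5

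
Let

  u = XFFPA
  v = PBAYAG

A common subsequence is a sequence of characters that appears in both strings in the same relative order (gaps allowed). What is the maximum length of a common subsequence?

2

One common subsequence of length 2: P at u[4]=v[1]; then A at u[5]=v[5]. dp[5][6] = 2 confirms this is the maximum.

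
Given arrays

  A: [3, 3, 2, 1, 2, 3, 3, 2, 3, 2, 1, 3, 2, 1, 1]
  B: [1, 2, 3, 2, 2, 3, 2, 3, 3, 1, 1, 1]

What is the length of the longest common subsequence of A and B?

Match 3 at A[2]=B[3], 2 at A[3]=B[4], 2 at A[5]=B[5], 3 at A[6]=B[6], 3 at A[7]=B[8], 3 at A[9]=B[9], 1 at A[11]=B[10], 1 at A[14]=B[11], 1 at A[15]=B[12] — 9 values in the same relative order in both, and the DP table's final entry dp[15][12] is also 9, so no common subsequence is longer.

9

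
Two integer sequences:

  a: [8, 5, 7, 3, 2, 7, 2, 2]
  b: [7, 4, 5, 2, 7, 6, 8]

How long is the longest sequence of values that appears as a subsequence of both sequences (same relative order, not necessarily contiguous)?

3

Let dp[i][j] be the LCS length of the first i values of a and the first j values of b. dp[i][j] = dp[i-1][j-1]+1 when the i-th and j-th values match, else max(dp[i-1][j], dp[i][j-1]).
    ·  7  4  5  2  7  6  8
 ·  0  0  0  0  0  0  0  0
 8  0  0  0  0  0  0  0  1
 5  0  0  0  1  1  1  1  1
 7  0  1  1  1  1  2  2  2
 3  0  1  1  1  1  2  2  2
 2  0  1  1  1  2  2  2  2
 7  0  1  1  1  2  3  3  3
 2  0  1  1  1  2  3  3  3
 2  0  1  1  1  2  3  3  3
dp[8][7] = 3. One LCS (by backtracking along matches): 5, 2, 7.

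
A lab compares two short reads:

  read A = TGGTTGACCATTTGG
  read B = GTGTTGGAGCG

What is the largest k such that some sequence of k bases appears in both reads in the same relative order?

Taking T at read A[1]=read B[2], then G at read A[3]=read B[3], then T at read A[4]=read B[4], then T at read A[5]=read B[5], then G at read A[6]=read B[7], then A at read A[7]=read B[8], then C at read A[9]=read B[10], then G at read A[15]=read B[11] gives a common subsequence of length 8. The LCS DP gives dp[15][11] = 8, so this is optimal.

8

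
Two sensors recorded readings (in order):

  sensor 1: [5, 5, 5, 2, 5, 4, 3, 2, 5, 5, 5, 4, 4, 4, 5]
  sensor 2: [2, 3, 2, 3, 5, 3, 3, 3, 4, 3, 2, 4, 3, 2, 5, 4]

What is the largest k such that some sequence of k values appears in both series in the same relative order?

Taking 5 [1,5] → 2 [4,11] → 4 [6,12] → 3 [7,13] → 2 [8,14] → 5 [11,15] → 4 [14,16] gives a common subsequence of length 7, and the DP table's final entry dp[15][16] is also 7, so no common subsequence is longer.

7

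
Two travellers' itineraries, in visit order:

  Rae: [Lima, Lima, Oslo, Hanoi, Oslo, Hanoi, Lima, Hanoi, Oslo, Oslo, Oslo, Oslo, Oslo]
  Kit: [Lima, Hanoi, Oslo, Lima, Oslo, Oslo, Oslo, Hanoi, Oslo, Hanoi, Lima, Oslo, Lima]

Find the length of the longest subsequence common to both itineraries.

Match Lima [2,1], Hanoi [4,2], Oslo [5,3], Lima [7,4], Oslo [9,5], Oslo [10,6], Oslo [11,7], Oslo [12,9], Oslo [13,12] — 9 stops in the same relative order in both, and the DP table's final entry dp[13][13] is also 9, so no common subsequence is longer.

9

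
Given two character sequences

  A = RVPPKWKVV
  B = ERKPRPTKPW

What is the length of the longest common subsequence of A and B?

5

Let dp[i][j] be the LCS length of the first i characters of A and the first j characters of B. dp[i][j] = dp[i-1][j-1]+1 when the i-th and j-th characters match, else max(dp[i-1][j], dp[i][j-1]).
    ·  E  R  K  P  R  P  T  K  P  W
 ·  0  0  0  0  0  0  0  0  0  0  0
 R  0  0  1  1  1  1  1  1  1  1  1
 V  0  0  1  1  1  1  1  1  1  1  1
 P  0  0  1  1  2  2  2  2  2  2  2
 P  0  0  1  1  2  2  3  3  3  3  3
 K  0  0  1  2  2  2  3  3  4  4  4
 W  0  0  1  2  2  2  3  3  4  4  5
 K  0  0  1  2  2  2  3  3  4  4  5
 V  0  0  1  2  2  2  3  3  4  4  5
 V  0  0  1  2  2  2  3  3  4  4  5
dp[9][10] = 5. One LCS (by backtracking along matches): RPPKW.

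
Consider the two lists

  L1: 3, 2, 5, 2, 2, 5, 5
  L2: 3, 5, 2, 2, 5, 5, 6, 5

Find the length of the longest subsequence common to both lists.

6

One common subsequence of length 6: 3 (L1 #1, L2 #1), 5 (L1 #3, L2 #2), 2 (L1 #4, L2 #3), 2 (L1 #5, L2 #4), 5 (L1 #6, L2 #6), 5 (L1 #7, L2 #8). The LCS DP gives dp[7][8] = 6, so this is optimal.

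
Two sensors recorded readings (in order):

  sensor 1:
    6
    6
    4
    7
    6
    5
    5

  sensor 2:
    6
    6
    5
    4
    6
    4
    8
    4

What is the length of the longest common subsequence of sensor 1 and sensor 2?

4

Taking 6 (sensor 1 #1, sensor 2 #1) → 6 (sensor 1 #2, sensor 2 #2) → 4 (sensor 1 #3, sensor 2 #4) → 6 (sensor 1 #5, sensor 2 #5) gives a common subsequence of length 4. The LCS DP gives dp[7][8] = 4, so this is optimal.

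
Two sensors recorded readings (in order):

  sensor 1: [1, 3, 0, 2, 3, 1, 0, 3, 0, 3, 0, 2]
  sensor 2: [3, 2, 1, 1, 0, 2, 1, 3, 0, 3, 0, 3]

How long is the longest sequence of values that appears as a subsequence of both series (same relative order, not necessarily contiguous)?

Let dp[i][j] be the LCS length of the first i values of sensor 1 and the first j values of sensor 2. dp[i][j] = dp[i-1][j-1]+1 when the i-th and j-th values match, else max(dp[i-1][j], dp[i][j-1]).
    ·  3  2  1  1  0  2  1  3  0  3  0  3
 ·  0  0  0  0  0  0  0  0  0  0  0  0  0
 1  0  0  0  1  1  1  1  1  1  1  1  1  1
 3  0  1  1  1  1  1  1  1  2  2  2  2  2
 0  0  1  1  1  1  2  2  2  2  3  3  3  3
 2  0  1  2  2  2  2  3  3  3  3  3  3  3
 3  0  1  2  2  2  2  3  3  4  4  4  4  4
 1  0  1  2  3  3  3  3  4  4  4  4  4  4
 0  0  1  2  3  3  4  4  4  4  5  5  5  5
 3  0  1  2  3  3  4  4  4  5  5  6  6  6
 0  0  1  2  3  3  4  4  4  5  6  6  7  7
 3  0  1  2  3  3  4  4  4  5  6  7  7  8
 0  0  1  2  3  3  4  4  4  5  6  7  8  8
 2  0  1  2  3  3  4  5  5  5  6  7  8  8
dp[12][12] = 8. One LCS (by backtracking along matches): 1, 0, 2, 3, 0, 3, 0, 3.

8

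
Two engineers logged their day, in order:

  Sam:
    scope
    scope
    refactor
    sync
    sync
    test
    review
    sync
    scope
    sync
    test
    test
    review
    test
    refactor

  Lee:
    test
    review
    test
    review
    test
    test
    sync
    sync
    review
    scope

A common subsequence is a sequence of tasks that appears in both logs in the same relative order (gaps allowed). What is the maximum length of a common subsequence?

5

One common subsequence of length 5: test [6,3], then review [7,4], then sync [8,7], then sync [10,8], then review [13,9]. dp[15][10] = 5 confirms this is the maximum.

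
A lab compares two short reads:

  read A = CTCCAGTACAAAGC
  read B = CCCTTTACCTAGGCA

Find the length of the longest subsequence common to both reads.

Taking C at read A[1]=read B[1], then C at read A[3]=read B[2], then C at read A[4]=read B[3], then T at read A[7]=read B[6], then A at read A[8]=read B[7], then C at read A[9]=read B[9], then A at read A[10]=read B[11], then G at read A[13]=read B[13], then C at read A[14]=read B[14] gives a common subsequence of length 9. Since dp[14][15] = 9, nothing longer is possible.

9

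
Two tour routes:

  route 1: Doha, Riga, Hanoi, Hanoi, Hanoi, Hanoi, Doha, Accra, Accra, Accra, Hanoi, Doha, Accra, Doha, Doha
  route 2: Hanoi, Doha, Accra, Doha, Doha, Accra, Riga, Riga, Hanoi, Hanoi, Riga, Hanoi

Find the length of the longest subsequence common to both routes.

5

Pick Doha (route 1 #1, route 2 #5); then Riga (route 1 #2, route 2 #8); then Hanoi (route 1 #3, route 2 #9); then Hanoi (route 1 #4, route 2 #10); then Hanoi (route 1 #11, route 2 #12); all 5 stops appear in both, in order. Since dp[15][12] = 5, nothing longer is possible.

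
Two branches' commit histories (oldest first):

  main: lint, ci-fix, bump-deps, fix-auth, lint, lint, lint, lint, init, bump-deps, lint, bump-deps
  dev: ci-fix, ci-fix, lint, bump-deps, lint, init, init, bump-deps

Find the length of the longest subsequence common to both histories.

Match lint (main #1, dev #3), then bump-deps (main #3, dev #4), then lint (main #5, dev #5), then init (main #9, dev #7), then bump-deps (main #12, dev #8) — 5 commits in the same relative order in both. The LCS DP gives dp[12][8] = 5, so this is optimal.

5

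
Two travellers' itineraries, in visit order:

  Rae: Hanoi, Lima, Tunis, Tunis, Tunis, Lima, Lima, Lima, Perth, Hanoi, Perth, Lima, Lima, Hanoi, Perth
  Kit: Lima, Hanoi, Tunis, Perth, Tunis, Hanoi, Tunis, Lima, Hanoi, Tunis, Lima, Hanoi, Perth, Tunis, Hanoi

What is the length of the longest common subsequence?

9

One common subsequence of length 9: Hanoi [1,2], Tunis [3,3], Tunis [4,5], Tunis [5,7], Lima [6,8], Lima [8,11], Hanoi [10,12], Perth [11,13], Hanoi [14,15], and the DP table's final entry dp[15][15] is also 9, so no common subsequence is longer.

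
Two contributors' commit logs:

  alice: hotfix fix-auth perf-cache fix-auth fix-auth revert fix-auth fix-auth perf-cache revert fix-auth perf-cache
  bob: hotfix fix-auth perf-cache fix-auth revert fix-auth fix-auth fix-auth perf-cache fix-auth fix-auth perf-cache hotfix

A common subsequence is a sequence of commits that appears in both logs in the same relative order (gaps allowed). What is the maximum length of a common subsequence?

10

Match hotfix at alice[1]=bob[1], fix-auth at alice[2]=bob[2], perf-cache at alice[3]=bob[3], fix-auth at alice[4]=bob[4], fix-auth at alice[5]=bob[6], fix-auth at alice[7]=bob[7], fix-auth at alice[8]=bob[8], perf-cache at alice[9]=bob[9], fix-auth at alice[11]=bob[11], perf-cache at alice[12]=bob[12] — 10 commits in the same relative order in both, and the DP table's final entry dp[12][13] is also 10, so no common subsequence is longer.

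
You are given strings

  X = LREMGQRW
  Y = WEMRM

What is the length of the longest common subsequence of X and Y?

Let dp[i][j] be the LCS length of the first i characters of X and the first j characters of Y. dp[i][j] = dp[i-1][j-1]+1 when the i-th and j-th characters match, else max(dp[i-1][j], dp[i][j-1]).
    ·  W  E  M  R  M
 ·  0  0  0  0  0  0
 L  0  0  0  0  0  0
 R  0  0  0  0  1  1
 E  0  0  1  1  1  1
 M  0  0  1  2  2  2
 G  0  0  1  2  2  2
 Q  0  0  1  2  2  2
 R  0  0  1  2  3  3
 W  0  1  1  2  3  3
dp[8][5] = 3. One LCS (by backtracking along matches): EMR.

3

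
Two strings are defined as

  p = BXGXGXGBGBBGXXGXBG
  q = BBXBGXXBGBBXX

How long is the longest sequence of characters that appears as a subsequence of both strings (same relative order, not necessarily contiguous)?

One common subsequence of length 11: B at p[1]=q[2], then X at p[2]=q[3], then G at p[3]=q[5], then X at p[4]=q[6], then X at p[6]=q[7], then B at p[8]=q[8], then G at p[9]=q[9], then B at p[10]=q[10], then B at p[11]=q[11], then X at p[14]=q[12], then X at p[16]=q[13]. dp[18][13] = 11 confirms this is the maximum.

11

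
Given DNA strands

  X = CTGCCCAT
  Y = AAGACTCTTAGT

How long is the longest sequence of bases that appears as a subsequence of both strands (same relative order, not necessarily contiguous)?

Let dp[i][j] be the LCS length of the first i bases of X and the first j bases of Y. dp[i][j] = dp[i-1][j-1]+1 when the i-th and j-th bases match, else max(dp[i-1][j], dp[i][j-1]).
    ·  A  A  G  A  C  T  C  T  T  A  G  T
 ·  0  0  0  0  0  0  0  0  0  0  0  0  0
 C  0  0  0  0  0  1  1  1  1  1  1  1  1
 T  0  0  0  0  0  1  2  2  2  2  2  2  2
 G  0  0  0  1  1  1  2  2  2  2  2  3  3
 C  0  0  0  1  1  2  2  3  3  3  3  3  3
 C  0  0  0  1  1  2  2  3  3  3  3  3  3
 C  0  0  0  1  1  2  2  3  3  3  3  3  3
 A  0  1  1  1  2  2  2  3  3  3  4  4  4
 T  0  1  1  1  2  2  3  3  4  4  4  4  5
dp[8][12] = 5. One LCS (by backtracking along matches): CTCAT.

5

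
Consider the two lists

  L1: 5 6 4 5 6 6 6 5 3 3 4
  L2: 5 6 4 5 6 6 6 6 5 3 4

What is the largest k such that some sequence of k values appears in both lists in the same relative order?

10

Pick 5 [1,1], 6 [2,2], 4 [3,3], 5 [4,4], 6 [5,6], 6 [6,7], 6 [7,8], 5 [8,9], 3 [10,10], 4 [11,11]; all 10 values appear in both, in order. dp[11][11] = 10 confirms this is the maximum.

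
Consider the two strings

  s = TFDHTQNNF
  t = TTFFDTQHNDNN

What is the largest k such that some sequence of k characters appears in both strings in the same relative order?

7

One common subsequence of length 7: T (s #1, t #2), F (s #2, t #4), D (s #3, t #5), T (s #5, t #6), Q (s #6, t #7), N (s #7, t #11), N (s #8, t #12). The LCS DP gives dp[9][12] = 7, so this is optimal.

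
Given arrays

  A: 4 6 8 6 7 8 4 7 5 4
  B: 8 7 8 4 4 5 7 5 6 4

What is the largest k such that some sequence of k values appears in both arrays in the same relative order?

7

One common subsequence of length 7: 8 (A #3, B #1) → 7 (A #5, B #2) → 8 (A #6, B #3) → 4 (A #7, B #5) → 7 (A #8, B #7) → 5 (A #9, B #8) → 4 (A #10, B #10). The LCS DP gives dp[10][10] = 7, so this is optimal.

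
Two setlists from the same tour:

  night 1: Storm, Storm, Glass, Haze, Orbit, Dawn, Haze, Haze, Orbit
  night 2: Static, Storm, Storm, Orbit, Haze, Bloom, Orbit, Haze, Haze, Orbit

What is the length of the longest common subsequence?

Taking Storm [1,2]; then Storm [2,3]; then Haze [4,5]; then Orbit [5,7]; then Haze [7,8]; then Haze [8,9]; then Orbit [9,10] gives a common subsequence of length 7. The LCS DP gives dp[9][10] = 7, so this is optimal.

7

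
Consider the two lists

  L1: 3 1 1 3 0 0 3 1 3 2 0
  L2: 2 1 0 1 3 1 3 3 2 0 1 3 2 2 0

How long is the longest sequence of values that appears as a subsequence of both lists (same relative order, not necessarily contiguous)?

8

Pick 3 [1,5], 1 [2,6], 3 [4,8], 0 [6,10], 1 [8,11], 3 [9,12], 2 [10,14], 0 [11,15]; all 8 values appear in both, in order, and the DP table's final entry dp[11][15] is also 8, so no common subsequence is longer.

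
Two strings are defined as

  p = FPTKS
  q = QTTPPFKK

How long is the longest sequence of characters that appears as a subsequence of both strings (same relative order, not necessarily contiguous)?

Let dp[i][j] be the LCS length of the first i characters of p and the first j characters of q. dp[i][j] = dp[i-1][j-1]+1 when the i-th and j-th characters match, else max(dp[i-1][j], dp[i][j-1]).
    ·  Q  T  T  P  P  F  K  K
 ·  0  0  0  0  0  0  0  0  0
 F  0  0  0  0  0  0  1  1  1
 P  0  0  0  0  1  1  1  1  1
 T  0  0  1  1  1  1  1  1  1
 K  0  0  1  1  1  1  1  2  2
 S  0  0  1  1  1  1  1  2  2
dp[5][8] = 2. One LCS (by backtracking along matches): FK.

2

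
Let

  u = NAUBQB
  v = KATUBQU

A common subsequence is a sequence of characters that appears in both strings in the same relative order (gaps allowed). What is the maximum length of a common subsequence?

4

One common subsequence of length 4: A at u[2]=v[2], U at u[3]=v[4], B at u[4]=v[5], Q at u[5]=v[6]. dp[6][7] = 4 confirms this is the maximum.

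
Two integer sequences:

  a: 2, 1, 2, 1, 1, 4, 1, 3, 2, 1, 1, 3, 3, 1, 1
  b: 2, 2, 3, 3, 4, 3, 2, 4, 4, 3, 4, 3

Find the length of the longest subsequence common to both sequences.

Match 2 (a #1, b #1), then 2 (a #3, b #2), then 4 (a #6, b #5), then 3 (a #8, b #6), then 2 (a #9, b #7), then 3 (a #12, b #10), then 3 (a #13, b #12) — 7 values in the same relative order in both. The LCS DP gives dp[15][12] = 7, so this is optimal.

7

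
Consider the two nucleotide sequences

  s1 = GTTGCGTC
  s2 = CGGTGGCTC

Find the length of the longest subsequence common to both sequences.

Taking G [1,3]; then T [2,4]; then G [4,6]; then C [5,7]; then T [7,8]; then C [8,9] gives a common subsequence of length 6. Since dp[8][9] = 6, nothing longer is possible.

6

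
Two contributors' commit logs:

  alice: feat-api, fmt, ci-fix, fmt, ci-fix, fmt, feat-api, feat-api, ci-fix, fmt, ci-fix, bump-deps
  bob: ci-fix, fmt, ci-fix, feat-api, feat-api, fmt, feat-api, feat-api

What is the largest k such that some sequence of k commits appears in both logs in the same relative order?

6

One common subsequence of length 6: ci-fix (alice #3, bob #1), then fmt (alice #4, bob #2), then ci-fix (alice #5, bob #3), then fmt (alice #6, bob #6), then feat-api (alice #7, bob #7), then feat-api (alice #8, bob #8). The LCS DP gives dp[12][8] = 6, so this is optimal.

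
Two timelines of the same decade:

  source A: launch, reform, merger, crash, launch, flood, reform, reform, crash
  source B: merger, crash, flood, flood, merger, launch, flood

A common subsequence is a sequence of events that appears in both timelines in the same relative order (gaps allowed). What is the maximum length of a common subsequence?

4

Taking merger at source A[3]=source B[1], crash at source A[4]=source B[2], launch at source A[5]=source B[6], flood at source A[6]=source B[7] gives a common subsequence of length 4. dp[9][7] = 4 confirms this is the maximum.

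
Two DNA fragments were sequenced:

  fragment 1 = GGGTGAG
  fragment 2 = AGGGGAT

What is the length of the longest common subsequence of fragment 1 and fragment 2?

5

Let dp[i][j] be the LCS length of the first i bases of fragment 1 and the first j bases of fragment 2. dp[i][j] = dp[i-1][j-1]+1 when the i-th and j-th bases match, else max(dp[i-1][j], dp[i][j-1]).
    ·  A  G  G  G  G  A  T
 ·  0  0  0  0  0  0  0  0
 G  0  0  1  1  1  1  1  1
 G  0  0  1  2  2  2  2  2
 G  0  0  1  2  3  3  3  3
 T  0  0  1  2  3  3  3  4
 G  0  0  1  2  3  4  4  4
 A  0  1  1  2  3  4  5  5
 G  0  1  2  2  3  4  5  5
dp[7][7] = 5. One LCS (by backtracking along matches): GGGGA.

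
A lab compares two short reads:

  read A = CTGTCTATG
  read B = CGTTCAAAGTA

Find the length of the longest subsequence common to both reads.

Let dp[i][j] be the LCS length of the first i bases of read A and the first j bases of read B. dp[i][j] = dp[i-1][j-1]+1 when the i-th and j-th bases match, else max(dp[i-1][j], dp[i][j-1]).
    ·  C  G  T  T  C  A  A  A  G  T  A
 ·  0  0  0  0  0  0  0  0  0  0  0  0
 C  0  1  1  1  1  1  1  1  1  1  1  1
 T  0  1  1  2  2  2  2  2  2  2  2  2
 G  0  1  2  2  2  2  2  2  2  3  3  3
 T  0  1  2  3  3  3  3  3  3  3  4  4
 C  0  1  2  3  3  4  4  4  4  4  4  4
 T  0  1  2  3  4  4  4  4  4  4  5  5
 A  0  1  2  3  4  4  5  5  5  5  5  6
 T  0  1  2  3  4  4  5  5  5  5  6  6
 G  0  1  2  3  4  4  5  5  5  6  6  6
dp[9][11] = 6. One LCS (by backtracking along matches): CTTCTA.

6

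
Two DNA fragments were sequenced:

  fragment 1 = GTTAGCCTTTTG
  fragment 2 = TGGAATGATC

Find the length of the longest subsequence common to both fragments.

4

Let dp[i][j] be the LCS length of the first i bases of fragment 1 and the first j bases of fragment 2. dp[i][j] = dp[i-1][j-1]+1 when the i-th and j-th bases match, else max(dp[i-1][j], dp[i][j-1]).
    ·  T  G  G  A  A  T  G  A  T  C
 ·  0  0  0  0  0  0  0  0  0  0  0
 G  0  0  1  1  1  1  1  1  1  1  1
 T  0  1  1  1  1  1  2  2  2  2  2
 T  0  1  1  1  1  1  2  2  2  3  3
 A  0  1  1  1  2  2  2  2  3  3  3
 G  0  1  2  2  2  2  2  3  3  3  3
 C  0  1  2  2  2  2  2  3  3  3  4
 C  0  1  2  2  2  2  2  3  3  3  4
 T  0  1  2  2  2  2  3  3  3  4  4
 T  0  1  2  2  2  2  3  3  3  4  4
 T  0  1  2  2  2  2  3  3  3  4  4
 T  0  1  2  2  2  2  3  3  3  4  4
 G  0  1  2  3  3  3  3  4  4  4  4
dp[12][10] = 4. One LCS (by backtracking along matches): GTTC.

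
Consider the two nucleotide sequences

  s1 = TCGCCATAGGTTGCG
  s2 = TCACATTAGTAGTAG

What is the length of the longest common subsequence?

10

Taking T (s1 #1, s2 #1); then C (s1 #2, s2 #2); then C (s1 #5, s2 #4); then A (s1 #6, s2 #5); then T (s1 #7, s2 #7); then A (s1 #8, s2 #8); then G (s1 #9, s2 #9); then G (s1 #10, s2 #12); then T (s1 #11, s2 #13); then G (s1 #15, s2 #15) gives a common subsequence of length 10, and the DP table's final entry dp[15][15] is also 10, so no common subsequence is longer.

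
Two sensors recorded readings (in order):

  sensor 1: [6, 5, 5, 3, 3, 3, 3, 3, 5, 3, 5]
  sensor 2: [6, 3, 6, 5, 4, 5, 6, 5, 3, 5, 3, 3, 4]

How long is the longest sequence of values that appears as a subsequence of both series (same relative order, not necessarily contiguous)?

6

Let dp[i][j] be the LCS length of the first i values of sensor 1 and the first j values of sensor 2. dp[i][j] = dp[i-1][j-1]+1 when the i-th and j-th values match, else max(dp[i-1][j], dp[i][j-1]).
    ·  6  3  6  5  4  5  6  5  3  5  3  3  4
 ·  0  0  0  0  0  0  0  0  0  0  0  0  0  0
 6  0  1  1  1  1  1  1  1  1  1  1  1  1  1
 5  0  1  1  1  2  2  2  2  2  2  2  2  2  2
 5  0  1  1  1  2  2  3  3  3  3  3  3  3  3
 3  0  1  2  2  2  2  3  3  3  4  4  4  4  4
 3  0  1  2  2  2  2  3  3  3  4  4  5  5  5
 3  0  1  2  2  2  2  3  3  3  4  4  5  6  6
 3  0  1  2  2  2  2  3  3  3  4  4  5  6  6
 3  0  1  2  2  2  2  3  3  3  4  4  5  6  6
 5  0  1  2  2  3  3  3  3  4  4  5  5  6  6
 3  0  1  2  2  3  3  3  3  4  5  5  6  6  6
 5  0  1  2  2  3  3  4  4  4  5  6  6  6  6
dp[11][13] = 6. One LCS (by backtracking along matches): 6, 5, 5, 3, 3, 3.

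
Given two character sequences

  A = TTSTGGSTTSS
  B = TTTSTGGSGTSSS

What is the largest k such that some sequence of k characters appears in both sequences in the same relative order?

10

Let dp[i][j] be the LCS length of the first i characters of A and the first j characters of B. dp[i][j] = dp[i-1][j-1]+1 when the i-th and j-th characters match, else max(dp[i-1][j], dp[i][j-1]).
    ·  T  T  T  S  T  G  G  S  G  T  S  S  S
 ·  0  0  0  0  0  0  0  0  0  0  0  0  0  0
 T  0  1  1  1  1  1  1  1  1  1  1  1  1  1
 T  0  1  2  2  2  2  2  2  2  2  2  2  2  2
 S  0  1  2  2  3  3  3  3  3  3  3  3  3  3
 T  0  1  2  3  3  4  4  4  4  4  4  4  4  4
 G  0  1  2  3  3  4  5  5  5  5  5  5  5  5
 G  0  1  2  3  3  4  5  6  6  6  6  6  6  6
 S  0  1  2  3  4  4  5  6  7  7  7  7  7  7
 T  0  1  2  3  4  5  5  6  7  7  8  8  8  8
 T  0  1  2  3  4  5  5  6  7  7  8  8  8  8
 S  0  1  2  3  4  5  5  6  7  7  8  9  9  9
 S  0  1  2  3  4  5  5  6  7  7  8  9 10 10
dp[11][13] = 10. One LCS (by backtracking along matches): TTSTGGSTSS.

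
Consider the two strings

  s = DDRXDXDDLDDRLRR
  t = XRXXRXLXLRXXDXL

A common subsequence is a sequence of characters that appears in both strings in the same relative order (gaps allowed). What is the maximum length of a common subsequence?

Match R at s[3]=t[5], X at s[4]=t[6], X at s[6]=t[8], L at s[9]=t[9], D at s[10]=t[13], L at s[13]=t[15] — 6 characters in the same relative order in both. Since dp[15][15] = 6, nothing longer is possible.

6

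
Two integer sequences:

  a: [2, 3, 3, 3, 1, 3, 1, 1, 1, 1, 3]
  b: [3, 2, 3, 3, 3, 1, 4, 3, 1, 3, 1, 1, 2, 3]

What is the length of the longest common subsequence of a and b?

10

Pick 2 (a #1, b #2); then 3 (a #2, b #3); then 3 (a #3, b #4); then 3 (a #4, b #5); then 1 (a #5, b #6); then 3 (a #6, b #8); then 1 (a #7, b #9); then 1 (a #8, b #11); then 1 (a #9, b #12); then 3 (a #11, b #14); all 10 values appear in both, in order, and the DP table's final entry dp[11][14] is also 10, so no common subsequence is longer.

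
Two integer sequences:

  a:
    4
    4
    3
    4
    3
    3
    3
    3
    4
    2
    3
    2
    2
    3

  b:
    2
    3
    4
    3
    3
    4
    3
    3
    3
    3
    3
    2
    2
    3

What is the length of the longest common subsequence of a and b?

Taking 4 [1,3], 3 [3,5], 4 [4,6], 3 [5,7], 3 [6,8], 3 [7,9], 3 [8,10], 3 [11,11], 2 [12,12], 2 [13,13], 3 [14,14] gives a common subsequence of length 11. Since dp[14][14] = 11, nothing longer is possible.

11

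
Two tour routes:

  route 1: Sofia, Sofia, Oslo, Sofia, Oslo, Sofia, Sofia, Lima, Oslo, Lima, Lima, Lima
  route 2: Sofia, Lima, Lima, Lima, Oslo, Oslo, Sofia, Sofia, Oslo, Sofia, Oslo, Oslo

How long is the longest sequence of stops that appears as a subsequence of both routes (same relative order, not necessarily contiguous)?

6

One common subsequence of length 6: Sofia at route 1[1]=route 2[7], Sofia at route 1[2]=route 2[8], Oslo at route 1[3]=route 2[9], Sofia at route 1[4]=route 2[10], Oslo at route 1[5]=route 2[11], Oslo at route 1[9]=route 2[12]. Since dp[12][12] = 6, nothing longer is possible.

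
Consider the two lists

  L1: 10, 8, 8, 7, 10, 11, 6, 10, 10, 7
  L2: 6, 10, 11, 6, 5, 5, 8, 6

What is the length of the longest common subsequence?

3

Pick 10 at L1[1]=L2[2]; then 8 at L1[3]=L2[7]; then 6 at L1[7]=L2[8]; all 3 values appear in both, in order. The LCS DP gives dp[10][8] = 3, so this is optimal.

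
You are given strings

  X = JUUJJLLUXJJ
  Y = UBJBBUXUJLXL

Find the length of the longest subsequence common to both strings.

6

Pick J at X[1]=Y[3], then U at X[2]=Y[6], then U at X[3]=Y[8], then J at X[5]=Y[9], then L at X[6]=Y[10], then L at X[7]=Y[12]; all 6 characters appear in both, in order. The LCS DP gives dp[11][12] = 6, so this is optimal.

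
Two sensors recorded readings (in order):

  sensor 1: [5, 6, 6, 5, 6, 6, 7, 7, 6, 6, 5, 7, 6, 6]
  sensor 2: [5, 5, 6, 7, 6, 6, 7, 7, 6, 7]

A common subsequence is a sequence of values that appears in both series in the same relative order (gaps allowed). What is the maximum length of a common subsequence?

Let dp[i][j] be the LCS length of the first i values of sensor 1 and the first j values of sensor 2. dp[i][j] = dp[i-1][j-1]+1 when the i-th and j-th values match, else max(dp[i-1][j], dp[i][j-1]).
    ·  5  5  6  7  6  6  7  7  6  7
 ·  0  0  0  0  0  0  0  0  0  0  0
 5  0  1  1  1  1  1  1  1  1  1  1
 6  0  1  1  2  2  2  2  2  2  2  2
 6  0  1  1  2  2  3  3  3  3  3  3
 5  0  1  2  2  2  3  3  3  3  3  3
 6  0  1  2  3  3  3  4  4  4  4  4
 6  0  1  2  3  3  4  4  4  4  5  5
 7  0  1  2  3  4  4  4  5  5  5  6
 7  0  1  2  3  4  4  4  5  6  6  6
 6  0  1  2  3  4  5  5  5  6  7  7
 6  0  1  2  3  4  5  6  6  6  7  7
 5  0  1  2  3  4  5  6  6  6  7  7
 7  0  1  2  3  4  5  6  7  7  7  8
 6  0  1  2  3  4  5  6  7  7  8  8
 6  0  1  2  3  4  5  6  7  7  8  8
dp[14][10] = 8. One LCS (by backtracking along matches): 5, 6, 6, 6, 7, 7, 6, 7.

8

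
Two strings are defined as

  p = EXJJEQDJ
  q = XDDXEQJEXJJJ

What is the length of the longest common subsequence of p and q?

One common subsequence of length 5: E [1,8], X [2,9], J [3,10], J [4,11], J [8,12], and the DP table's final entry dp[8][12] is also 5, so no common subsequence is longer.

5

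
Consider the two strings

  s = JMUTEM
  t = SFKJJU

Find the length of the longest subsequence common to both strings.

2

Taking J [1,5] → U [3,6] gives a common subsequence of length 2. The LCS DP gives dp[6][6] = 2, so this is optimal.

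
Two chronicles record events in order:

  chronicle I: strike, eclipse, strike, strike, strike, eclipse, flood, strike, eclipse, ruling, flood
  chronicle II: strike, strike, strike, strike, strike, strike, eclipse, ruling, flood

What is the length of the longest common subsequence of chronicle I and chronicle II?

8

One common subsequence of length 8: strike [1,2]; then strike [3,3]; then strike [4,4]; then strike [5,5]; then strike [8,6]; then eclipse [9,7]; then ruling [10,8]; then flood [11,9]. Since dp[11][9] = 8, nothing longer is possible.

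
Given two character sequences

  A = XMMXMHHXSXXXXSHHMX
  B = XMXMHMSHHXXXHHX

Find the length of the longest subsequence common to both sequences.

12

Taking X (A #1, B #1); then M (A #2, B #2); then M (A #3, B #4); then M (A #5, B #6); then H (A #6, B #8); then H (A #7, B #9); then X (A #11, B #10); then X (A #12, B #11); then X (A #13, B #12); then H (A #15, B #13); then H (A #16, B #14); then X (A #18, B #15) gives a common subsequence of length 12, and the DP table's final entry dp[18][15] is also 12, so no common subsequence is longer.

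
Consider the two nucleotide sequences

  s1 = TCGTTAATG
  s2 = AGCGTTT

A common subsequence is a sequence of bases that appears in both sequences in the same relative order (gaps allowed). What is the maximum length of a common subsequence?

Let dp[i][j] be the LCS length of the first i bases of s1 and the first j bases of s2. dp[i][j] = dp[i-1][j-1]+1 when the i-th and j-th bases match, else max(dp[i-1][j], dp[i][j-1]).
    ·  A  G  C  G  T  T  T
 ·  0  0  0  0  0  0  0  0
 T  0  0  0  0  0  1  1  1
 C  0  0  0  1  1  1  1  1
 G  0  0  1  1  2  2  2  2
 T  0  0  1  1  2  3  3  3
 T  0  0  1  1  2  3  4  4
 A  0  1  1  1  2  3  4  4
 A  0  1  1  1  2  3  4  4
 T  0  1  1  1  2  3  4  5
 G  0  1  2  2  2  3  4  5
dp[9][7] = 5. One LCS (by backtracking along matches): CGTTT.

5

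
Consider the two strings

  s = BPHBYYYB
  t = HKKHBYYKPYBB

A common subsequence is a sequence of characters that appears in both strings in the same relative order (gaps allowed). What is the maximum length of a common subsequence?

6

Let dp[i][j] be the LCS length of the first i characters of s and the first j characters of t. dp[i][j] = dp[i-1][j-1]+1 when the i-th and j-th characters match, else max(dp[i-1][j], dp[i][j-1]).
    ·  H  K  K  H  B  Y  Y  K  P  Y  B  B
 ·  0  0  0  0  0  0  0  0  0  0  0  0  0
 B  0  0  0  0  0  1  1  1  1  1  1  1  1
 P  0  0  0  0  0  1  1  1  1  2  2  2  2
 H  0  1  1  1  1  1  1  1  1  2  2  2  2
 B  0  1  1  1  1  2  2  2  2  2  2  3  3
 Y  0  1  1  1  1  2  3  3  3  3  3  3  3
 Y  0  1  1  1  1  2  3  4  4  4  4  4  4
 Y  0  1  1  1  1  2  3  4  4  4  5  5  5
 B  0  1  1  1  1  2  3  4  4  4  5  6  6
dp[8][12] = 6. One LCS (by backtracking along matches): HBYYYB.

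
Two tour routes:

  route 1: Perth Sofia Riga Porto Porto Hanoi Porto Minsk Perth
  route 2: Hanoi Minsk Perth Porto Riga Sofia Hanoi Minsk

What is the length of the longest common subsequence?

4

Taking Perth [1,3], Sofia [2,6], Hanoi [6,7], Minsk [8,8] gives a common subsequence of length 4. The LCS DP gives dp[9][8] = 4, so this is optimal.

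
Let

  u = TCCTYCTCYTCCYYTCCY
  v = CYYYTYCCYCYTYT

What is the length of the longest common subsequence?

One common subsequence of length 10: C [2,1]; then T [4,5]; then Y [5,6]; then C [6,7]; then C [8,8]; then Y [9,9]; then C [12,10]; then Y [13,11]; then Y [14,13]; then T [15,14]. The LCS DP gives dp[18][14] = 10, so this is optimal.

10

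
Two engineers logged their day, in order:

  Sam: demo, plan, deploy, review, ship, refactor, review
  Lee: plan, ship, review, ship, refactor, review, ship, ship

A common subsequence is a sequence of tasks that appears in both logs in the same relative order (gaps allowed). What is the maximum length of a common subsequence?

Pick plan at Sam[2]=Lee[1], then review at Sam[4]=Lee[3], then ship at Sam[5]=Lee[4], then refactor at Sam[6]=Lee[5], then review at Sam[7]=Lee[6]; all 5 tasks appear in both, in order. dp[7][8] = 5 confirms this is the maximum.

5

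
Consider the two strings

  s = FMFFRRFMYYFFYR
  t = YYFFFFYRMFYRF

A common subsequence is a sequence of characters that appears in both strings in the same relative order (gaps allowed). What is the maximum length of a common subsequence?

8

Match F (s #1, t #4), F (s #3, t #5), F (s #4, t #6), R (s #6, t #8), M (s #8, t #9), F (s #12, t #10), Y (s #13, t #11), R (s #14, t #12) — 8 characters in the same relative order in both. dp[14][13] = 8 confirms this is the maximum.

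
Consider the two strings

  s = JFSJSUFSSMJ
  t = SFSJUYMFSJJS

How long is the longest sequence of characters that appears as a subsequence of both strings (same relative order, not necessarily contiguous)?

7

Pick F (s #2, t #2); then S (s #3, t #3); then J (s #4, t #4); then U (s #6, t #5); then F (s #7, t #8); then S (s #8, t #9); then S (s #9, t #12); all 7 characters appear in both, in order, and the DP table's final entry dp[11][12] is also 7, so no common subsequence is longer.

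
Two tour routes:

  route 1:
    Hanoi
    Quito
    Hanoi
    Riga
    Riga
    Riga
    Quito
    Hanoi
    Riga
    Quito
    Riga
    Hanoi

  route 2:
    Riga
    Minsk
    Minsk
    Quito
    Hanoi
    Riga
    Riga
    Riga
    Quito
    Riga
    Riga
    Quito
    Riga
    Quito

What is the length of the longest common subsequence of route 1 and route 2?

Match Quito at route 1[2]=route 2[4]; then Hanoi at route 1[3]=route 2[5]; then Riga at route 1[4]=route 2[6]; then Riga at route 1[5]=route 2[7]; then Riga at route 1[6]=route 2[8]; then Quito at route 1[7]=route 2[9]; then Riga at route 1[9]=route 2[11]; then Quito at route 1[10]=route 2[12]; then Riga at route 1[11]=route 2[13] — 9 stops in the same relative order in both. The LCS DP gives dp[12][14] = 9, so this is optimal.

9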